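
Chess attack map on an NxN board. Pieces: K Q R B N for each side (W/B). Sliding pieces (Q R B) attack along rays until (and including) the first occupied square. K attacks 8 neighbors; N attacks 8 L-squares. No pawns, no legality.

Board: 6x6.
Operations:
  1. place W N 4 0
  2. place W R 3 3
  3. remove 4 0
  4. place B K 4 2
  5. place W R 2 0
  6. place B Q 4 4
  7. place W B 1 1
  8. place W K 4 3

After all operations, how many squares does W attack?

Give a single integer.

Answer: 25

Derivation:
Op 1: place WN@(4,0)
Op 2: place WR@(3,3)
Op 3: remove (4,0)
Op 4: place BK@(4,2)
Op 5: place WR@(2,0)
Op 6: place BQ@(4,4)
Op 7: place WB@(1,1)
Op 8: place WK@(4,3)
Per-piece attacks for W:
  WB@(1,1): attacks (2,2) (3,3) (2,0) (0,2) (0,0) [ray(1,1) blocked at (3,3); ray(1,-1) blocked at (2,0)]
  WR@(2,0): attacks (2,1) (2,2) (2,3) (2,4) (2,5) (3,0) (4,0) (5,0) (1,0) (0,0)
  WR@(3,3): attacks (3,4) (3,5) (3,2) (3,1) (3,0) (4,3) (2,3) (1,3) (0,3) [ray(1,0) blocked at (4,3)]
  WK@(4,3): attacks (4,4) (4,2) (5,3) (3,3) (5,4) (5,2) (3,4) (3,2)
Union (25 distinct): (0,0) (0,2) (0,3) (1,0) (1,3) (2,0) (2,1) (2,2) (2,3) (2,4) (2,5) (3,0) (3,1) (3,2) (3,3) (3,4) (3,5) (4,0) (4,2) (4,3) (4,4) (5,0) (5,2) (5,3) (5,4)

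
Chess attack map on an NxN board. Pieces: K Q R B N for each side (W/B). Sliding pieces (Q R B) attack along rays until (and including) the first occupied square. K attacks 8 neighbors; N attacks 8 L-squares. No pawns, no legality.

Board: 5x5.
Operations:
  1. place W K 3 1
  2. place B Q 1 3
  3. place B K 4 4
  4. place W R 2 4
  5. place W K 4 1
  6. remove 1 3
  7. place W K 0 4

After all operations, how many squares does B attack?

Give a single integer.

Op 1: place WK@(3,1)
Op 2: place BQ@(1,3)
Op 3: place BK@(4,4)
Op 4: place WR@(2,4)
Op 5: place WK@(4,1)
Op 6: remove (1,3)
Op 7: place WK@(0,4)
Per-piece attacks for B:
  BK@(4,4): attacks (4,3) (3,4) (3,3)
Union (3 distinct): (3,3) (3,4) (4,3)

Answer: 3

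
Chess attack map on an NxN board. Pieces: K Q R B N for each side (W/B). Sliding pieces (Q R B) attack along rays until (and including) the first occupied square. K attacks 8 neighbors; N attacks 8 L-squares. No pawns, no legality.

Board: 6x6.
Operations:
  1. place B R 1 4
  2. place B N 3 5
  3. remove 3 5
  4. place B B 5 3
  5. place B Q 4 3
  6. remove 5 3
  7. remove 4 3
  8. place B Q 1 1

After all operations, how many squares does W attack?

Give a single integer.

Op 1: place BR@(1,4)
Op 2: place BN@(3,5)
Op 3: remove (3,5)
Op 4: place BB@(5,3)
Op 5: place BQ@(4,3)
Op 6: remove (5,3)
Op 7: remove (4,3)
Op 8: place BQ@(1,1)
Per-piece attacks for W:
Union (0 distinct): (none)

Answer: 0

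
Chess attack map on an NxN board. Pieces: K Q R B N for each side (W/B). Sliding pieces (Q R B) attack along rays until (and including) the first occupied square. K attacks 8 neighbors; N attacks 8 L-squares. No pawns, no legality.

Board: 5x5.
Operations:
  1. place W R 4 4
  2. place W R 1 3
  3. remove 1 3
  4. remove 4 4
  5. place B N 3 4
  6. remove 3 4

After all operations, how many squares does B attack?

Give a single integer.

Answer: 0

Derivation:
Op 1: place WR@(4,4)
Op 2: place WR@(1,3)
Op 3: remove (1,3)
Op 4: remove (4,4)
Op 5: place BN@(3,4)
Op 6: remove (3,4)
Per-piece attacks for B:
Union (0 distinct): (none)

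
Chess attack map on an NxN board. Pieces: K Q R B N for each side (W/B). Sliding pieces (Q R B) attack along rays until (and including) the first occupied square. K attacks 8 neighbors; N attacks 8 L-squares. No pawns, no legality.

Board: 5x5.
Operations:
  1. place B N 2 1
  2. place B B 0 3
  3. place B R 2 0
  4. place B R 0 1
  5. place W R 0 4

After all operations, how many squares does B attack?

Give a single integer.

Op 1: place BN@(2,1)
Op 2: place BB@(0,3)
Op 3: place BR@(2,0)
Op 4: place BR@(0,1)
Op 5: place WR@(0,4)
Per-piece attacks for B:
  BR@(0,1): attacks (0,2) (0,3) (0,0) (1,1) (2,1) [ray(0,1) blocked at (0,3); ray(1,0) blocked at (2,1)]
  BB@(0,3): attacks (1,4) (1,2) (2,1) [ray(1,-1) blocked at (2,1)]
  BR@(2,0): attacks (2,1) (3,0) (4,0) (1,0) (0,0) [ray(0,1) blocked at (2,1)]
  BN@(2,1): attacks (3,3) (4,2) (1,3) (0,2) (4,0) (0,0)
Union (13 distinct): (0,0) (0,2) (0,3) (1,0) (1,1) (1,2) (1,3) (1,4) (2,1) (3,0) (3,3) (4,0) (4,2)

Answer: 13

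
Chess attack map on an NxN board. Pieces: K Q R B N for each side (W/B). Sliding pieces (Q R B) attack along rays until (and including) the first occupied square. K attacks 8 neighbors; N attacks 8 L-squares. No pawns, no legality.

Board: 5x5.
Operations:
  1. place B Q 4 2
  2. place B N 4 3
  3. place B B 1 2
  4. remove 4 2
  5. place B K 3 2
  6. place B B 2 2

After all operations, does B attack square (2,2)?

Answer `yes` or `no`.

Op 1: place BQ@(4,2)
Op 2: place BN@(4,3)
Op 3: place BB@(1,2)
Op 4: remove (4,2)
Op 5: place BK@(3,2)
Op 6: place BB@(2,2)
Per-piece attacks for B:
  BB@(1,2): attacks (2,3) (3,4) (2,1) (3,0) (0,3) (0,1)
  BB@(2,2): attacks (3,3) (4,4) (3,1) (4,0) (1,3) (0,4) (1,1) (0,0)
  BK@(3,2): attacks (3,3) (3,1) (4,2) (2,2) (4,3) (4,1) (2,3) (2,1)
  BN@(4,3): attacks (2,4) (3,1) (2,2)
B attacks (2,2): yes

Answer: yes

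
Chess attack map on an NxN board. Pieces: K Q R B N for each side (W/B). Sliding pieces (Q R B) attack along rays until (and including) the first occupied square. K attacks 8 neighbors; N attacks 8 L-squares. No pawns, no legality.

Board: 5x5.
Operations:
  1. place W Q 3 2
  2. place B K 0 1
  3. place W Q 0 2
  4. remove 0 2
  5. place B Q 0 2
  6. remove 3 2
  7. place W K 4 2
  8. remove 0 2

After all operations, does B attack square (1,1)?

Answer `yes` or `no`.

Op 1: place WQ@(3,2)
Op 2: place BK@(0,1)
Op 3: place WQ@(0,2)
Op 4: remove (0,2)
Op 5: place BQ@(0,2)
Op 6: remove (3,2)
Op 7: place WK@(4,2)
Op 8: remove (0,2)
Per-piece attacks for B:
  BK@(0,1): attacks (0,2) (0,0) (1,1) (1,2) (1,0)
B attacks (1,1): yes

Answer: yes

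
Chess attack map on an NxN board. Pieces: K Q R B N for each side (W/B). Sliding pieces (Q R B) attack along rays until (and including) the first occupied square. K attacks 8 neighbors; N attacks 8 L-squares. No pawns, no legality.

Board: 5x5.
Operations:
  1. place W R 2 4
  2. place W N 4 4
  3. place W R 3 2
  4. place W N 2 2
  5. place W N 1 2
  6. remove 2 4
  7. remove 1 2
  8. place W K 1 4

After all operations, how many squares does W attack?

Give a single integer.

Op 1: place WR@(2,4)
Op 2: place WN@(4,4)
Op 3: place WR@(3,2)
Op 4: place WN@(2,2)
Op 5: place WN@(1,2)
Op 6: remove (2,4)
Op 7: remove (1,2)
Op 8: place WK@(1,4)
Per-piece attacks for W:
  WK@(1,4): attacks (1,3) (2,4) (0,4) (2,3) (0,3)
  WN@(2,2): attacks (3,4) (4,3) (1,4) (0,3) (3,0) (4,1) (1,0) (0,1)
  WR@(3,2): attacks (3,3) (3,4) (3,1) (3,0) (4,2) (2,2) [ray(-1,0) blocked at (2,2)]
  WN@(4,4): attacks (3,2) (2,3)
Union (17 distinct): (0,1) (0,3) (0,4) (1,0) (1,3) (1,4) (2,2) (2,3) (2,4) (3,0) (3,1) (3,2) (3,3) (3,4) (4,1) (4,2) (4,3)

Answer: 17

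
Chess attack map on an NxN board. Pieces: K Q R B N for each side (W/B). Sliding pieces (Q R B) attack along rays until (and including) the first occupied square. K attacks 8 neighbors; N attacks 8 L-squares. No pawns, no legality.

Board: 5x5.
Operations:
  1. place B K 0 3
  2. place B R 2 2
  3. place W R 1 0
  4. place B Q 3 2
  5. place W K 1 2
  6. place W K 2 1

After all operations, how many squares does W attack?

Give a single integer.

Answer: 16

Derivation:
Op 1: place BK@(0,3)
Op 2: place BR@(2,2)
Op 3: place WR@(1,0)
Op 4: place BQ@(3,2)
Op 5: place WK@(1,2)
Op 6: place WK@(2,1)
Per-piece attacks for W:
  WR@(1,0): attacks (1,1) (1,2) (2,0) (3,0) (4,0) (0,0) [ray(0,1) blocked at (1,2)]
  WK@(1,2): attacks (1,3) (1,1) (2,2) (0,2) (2,3) (2,1) (0,3) (0,1)
  WK@(2,1): attacks (2,2) (2,0) (3,1) (1,1) (3,2) (3,0) (1,2) (1,0)
Union (16 distinct): (0,0) (0,1) (0,2) (0,3) (1,0) (1,1) (1,2) (1,3) (2,0) (2,1) (2,2) (2,3) (3,0) (3,1) (3,2) (4,0)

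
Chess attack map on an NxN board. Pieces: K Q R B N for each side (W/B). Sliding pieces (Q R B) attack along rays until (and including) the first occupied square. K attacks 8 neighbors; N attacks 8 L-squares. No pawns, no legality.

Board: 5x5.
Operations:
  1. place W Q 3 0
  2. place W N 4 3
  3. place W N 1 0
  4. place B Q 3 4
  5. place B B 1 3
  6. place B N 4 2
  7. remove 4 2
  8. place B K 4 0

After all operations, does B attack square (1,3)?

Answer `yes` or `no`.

Op 1: place WQ@(3,0)
Op 2: place WN@(4,3)
Op 3: place WN@(1,0)
Op 4: place BQ@(3,4)
Op 5: place BB@(1,3)
Op 6: place BN@(4,2)
Op 7: remove (4,2)
Op 8: place BK@(4,0)
Per-piece attacks for B:
  BB@(1,3): attacks (2,4) (2,2) (3,1) (4,0) (0,4) (0,2) [ray(1,-1) blocked at (4,0)]
  BQ@(3,4): attacks (3,3) (3,2) (3,1) (3,0) (4,4) (2,4) (1,4) (0,4) (4,3) (2,3) (1,2) (0,1) [ray(0,-1) blocked at (3,0); ray(1,-1) blocked at (4,3)]
  BK@(4,0): attacks (4,1) (3,0) (3,1)
B attacks (1,3): no

Answer: no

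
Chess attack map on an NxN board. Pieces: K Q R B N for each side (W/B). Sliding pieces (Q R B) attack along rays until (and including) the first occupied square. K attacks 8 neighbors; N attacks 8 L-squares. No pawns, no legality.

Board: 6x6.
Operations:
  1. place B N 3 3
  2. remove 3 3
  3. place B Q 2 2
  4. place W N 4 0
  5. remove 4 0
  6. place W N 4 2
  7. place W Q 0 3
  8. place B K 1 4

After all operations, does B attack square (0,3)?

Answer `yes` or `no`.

Op 1: place BN@(3,3)
Op 2: remove (3,3)
Op 3: place BQ@(2,2)
Op 4: place WN@(4,0)
Op 5: remove (4,0)
Op 6: place WN@(4,2)
Op 7: place WQ@(0,3)
Op 8: place BK@(1,4)
Per-piece attacks for B:
  BK@(1,4): attacks (1,5) (1,3) (2,4) (0,4) (2,5) (2,3) (0,5) (0,3)
  BQ@(2,2): attacks (2,3) (2,4) (2,5) (2,1) (2,0) (3,2) (4,2) (1,2) (0,2) (3,3) (4,4) (5,5) (3,1) (4,0) (1,3) (0,4) (1,1) (0,0) [ray(1,0) blocked at (4,2)]
B attacks (0,3): yes

Answer: yes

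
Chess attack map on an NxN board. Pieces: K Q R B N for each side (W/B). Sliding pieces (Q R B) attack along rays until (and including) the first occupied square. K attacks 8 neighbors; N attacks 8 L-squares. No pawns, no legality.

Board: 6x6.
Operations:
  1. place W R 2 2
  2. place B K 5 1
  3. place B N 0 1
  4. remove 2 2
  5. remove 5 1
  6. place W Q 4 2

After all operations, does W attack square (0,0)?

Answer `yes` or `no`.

Answer: no

Derivation:
Op 1: place WR@(2,2)
Op 2: place BK@(5,1)
Op 3: place BN@(0,1)
Op 4: remove (2,2)
Op 5: remove (5,1)
Op 6: place WQ@(4,2)
Per-piece attacks for W:
  WQ@(4,2): attacks (4,3) (4,4) (4,5) (4,1) (4,0) (5,2) (3,2) (2,2) (1,2) (0,2) (5,3) (5,1) (3,3) (2,4) (1,5) (3,1) (2,0)
W attacks (0,0): no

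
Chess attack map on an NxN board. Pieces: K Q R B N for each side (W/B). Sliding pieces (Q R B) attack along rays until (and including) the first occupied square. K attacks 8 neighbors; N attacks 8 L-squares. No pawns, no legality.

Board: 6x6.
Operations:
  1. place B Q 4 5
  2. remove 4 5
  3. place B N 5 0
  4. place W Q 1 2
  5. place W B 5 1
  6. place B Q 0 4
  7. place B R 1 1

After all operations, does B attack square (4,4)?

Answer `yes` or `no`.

Answer: yes

Derivation:
Op 1: place BQ@(4,5)
Op 2: remove (4,5)
Op 3: place BN@(5,0)
Op 4: place WQ@(1,2)
Op 5: place WB@(5,1)
Op 6: place BQ@(0,4)
Op 7: place BR@(1,1)
Per-piece attacks for B:
  BQ@(0,4): attacks (0,5) (0,3) (0,2) (0,1) (0,0) (1,4) (2,4) (3,4) (4,4) (5,4) (1,5) (1,3) (2,2) (3,1) (4,0)
  BR@(1,1): attacks (1,2) (1,0) (2,1) (3,1) (4,1) (5,1) (0,1) [ray(0,1) blocked at (1,2); ray(1,0) blocked at (5,1)]
  BN@(5,0): attacks (4,2) (3,1)
B attacks (4,4): yes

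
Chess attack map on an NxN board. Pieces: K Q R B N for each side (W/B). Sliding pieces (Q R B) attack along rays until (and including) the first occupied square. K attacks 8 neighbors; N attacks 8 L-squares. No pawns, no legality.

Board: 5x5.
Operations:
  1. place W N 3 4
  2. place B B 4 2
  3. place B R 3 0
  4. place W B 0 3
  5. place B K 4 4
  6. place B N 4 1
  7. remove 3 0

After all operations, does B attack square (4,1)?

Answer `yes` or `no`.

Answer: no

Derivation:
Op 1: place WN@(3,4)
Op 2: place BB@(4,2)
Op 3: place BR@(3,0)
Op 4: place WB@(0,3)
Op 5: place BK@(4,4)
Op 6: place BN@(4,1)
Op 7: remove (3,0)
Per-piece attacks for B:
  BN@(4,1): attacks (3,3) (2,2) (2,0)
  BB@(4,2): attacks (3,3) (2,4) (3,1) (2,0)
  BK@(4,4): attacks (4,3) (3,4) (3,3)
B attacks (4,1): no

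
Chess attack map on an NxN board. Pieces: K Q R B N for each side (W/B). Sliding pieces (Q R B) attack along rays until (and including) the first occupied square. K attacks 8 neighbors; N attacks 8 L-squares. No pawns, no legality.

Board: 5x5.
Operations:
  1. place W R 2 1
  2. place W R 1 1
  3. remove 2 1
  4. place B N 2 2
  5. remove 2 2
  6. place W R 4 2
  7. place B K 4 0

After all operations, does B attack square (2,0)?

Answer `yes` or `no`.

Answer: no

Derivation:
Op 1: place WR@(2,1)
Op 2: place WR@(1,1)
Op 3: remove (2,1)
Op 4: place BN@(2,2)
Op 5: remove (2,2)
Op 6: place WR@(4,2)
Op 7: place BK@(4,0)
Per-piece attacks for B:
  BK@(4,0): attacks (4,1) (3,0) (3,1)
B attacks (2,0): no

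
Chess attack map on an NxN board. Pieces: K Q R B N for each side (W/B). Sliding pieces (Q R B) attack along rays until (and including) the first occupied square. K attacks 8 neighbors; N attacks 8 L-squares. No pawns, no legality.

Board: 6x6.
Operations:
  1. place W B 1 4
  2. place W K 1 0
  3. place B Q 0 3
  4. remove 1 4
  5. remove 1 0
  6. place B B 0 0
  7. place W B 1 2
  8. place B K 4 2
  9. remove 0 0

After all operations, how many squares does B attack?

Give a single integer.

Answer: 18

Derivation:
Op 1: place WB@(1,4)
Op 2: place WK@(1,0)
Op 3: place BQ@(0,3)
Op 4: remove (1,4)
Op 5: remove (1,0)
Op 6: place BB@(0,0)
Op 7: place WB@(1,2)
Op 8: place BK@(4,2)
Op 9: remove (0,0)
Per-piece attacks for B:
  BQ@(0,3): attacks (0,4) (0,5) (0,2) (0,1) (0,0) (1,3) (2,3) (3,3) (4,3) (5,3) (1,4) (2,5) (1,2) [ray(1,-1) blocked at (1,2)]
  BK@(4,2): attacks (4,3) (4,1) (5,2) (3,2) (5,3) (5,1) (3,3) (3,1)
Union (18 distinct): (0,0) (0,1) (0,2) (0,4) (0,5) (1,2) (1,3) (1,4) (2,3) (2,5) (3,1) (3,2) (3,3) (4,1) (4,3) (5,1) (5,2) (5,3)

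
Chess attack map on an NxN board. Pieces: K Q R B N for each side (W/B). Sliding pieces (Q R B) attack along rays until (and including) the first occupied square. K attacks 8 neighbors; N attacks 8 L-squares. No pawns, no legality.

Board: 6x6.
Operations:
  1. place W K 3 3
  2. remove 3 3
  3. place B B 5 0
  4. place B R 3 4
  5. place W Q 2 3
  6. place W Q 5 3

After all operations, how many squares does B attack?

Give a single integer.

Op 1: place WK@(3,3)
Op 2: remove (3,3)
Op 3: place BB@(5,0)
Op 4: place BR@(3,4)
Op 5: place WQ@(2,3)
Op 6: place WQ@(5,3)
Per-piece attacks for B:
  BR@(3,4): attacks (3,5) (3,3) (3,2) (3,1) (3,0) (4,4) (5,4) (2,4) (1,4) (0,4)
  BB@(5,0): attacks (4,1) (3,2) (2,3) [ray(-1,1) blocked at (2,3)]
Union (12 distinct): (0,4) (1,4) (2,3) (2,4) (3,0) (3,1) (3,2) (3,3) (3,5) (4,1) (4,4) (5,4)

Answer: 12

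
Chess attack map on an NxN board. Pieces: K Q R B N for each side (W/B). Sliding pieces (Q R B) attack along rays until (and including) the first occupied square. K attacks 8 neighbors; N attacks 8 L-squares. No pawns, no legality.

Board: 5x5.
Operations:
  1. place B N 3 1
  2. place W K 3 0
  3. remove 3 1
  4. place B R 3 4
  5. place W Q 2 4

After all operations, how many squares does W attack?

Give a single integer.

Answer: 14

Derivation:
Op 1: place BN@(3,1)
Op 2: place WK@(3,0)
Op 3: remove (3,1)
Op 4: place BR@(3,4)
Op 5: place WQ@(2,4)
Per-piece attacks for W:
  WQ@(2,4): attacks (2,3) (2,2) (2,1) (2,0) (3,4) (1,4) (0,4) (3,3) (4,2) (1,3) (0,2) [ray(1,0) blocked at (3,4)]
  WK@(3,0): attacks (3,1) (4,0) (2,0) (4,1) (2,1)
Union (14 distinct): (0,2) (0,4) (1,3) (1,4) (2,0) (2,1) (2,2) (2,3) (3,1) (3,3) (3,4) (4,0) (4,1) (4,2)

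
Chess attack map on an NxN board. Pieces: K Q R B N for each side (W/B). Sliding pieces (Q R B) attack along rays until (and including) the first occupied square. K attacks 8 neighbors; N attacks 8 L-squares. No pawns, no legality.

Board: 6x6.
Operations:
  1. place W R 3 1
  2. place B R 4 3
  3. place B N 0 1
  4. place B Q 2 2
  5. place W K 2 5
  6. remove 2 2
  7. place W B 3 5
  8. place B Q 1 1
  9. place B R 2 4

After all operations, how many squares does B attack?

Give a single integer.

Op 1: place WR@(3,1)
Op 2: place BR@(4,3)
Op 3: place BN@(0,1)
Op 4: place BQ@(2,2)
Op 5: place WK@(2,5)
Op 6: remove (2,2)
Op 7: place WB@(3,5)
Op 8: place BQ@(1,1)
Op 9: place BR@(2,4)
Per-piece attacks for B:
  BN@(0,1): attacks (1,3) (2,2) (2,0)
  BQ@(1,1): attacks (1,2) (1,3) (1,4) (1,5) (1,0) (2,1) (3,1) (0,1) (2,2) (3,3) (4,4) (5,5) (2,0) (0,2) (0,0) [ray(1,0) blocked at (3,1); ray(-1,0) blocked at (0,1)]
  BR@(2,4): attacks (2,5) (2,3) (2,2) (2,1) (2,0) (3,4) (4,4) (5,4) (1,4) (0,4) [ray(0,1) blocked at (2,5)]
  BR@(4,3): attacks (4,4) (4,5) (4,2) (4,1) (4,0) (5,3) (3,3) (2,3) (1,3) (0,3)
Union (26 distinct): (0,0) (0,1) (0,2) (0,3) (0,4) (1,0) (1,2) (1,3) (1,4) (1,5) (2,0) (2,1) (2,2) (2,3) (2,5) (3,1) (3,3) (3,4) (4,0) (4,1) (4,2) (4,4) (4,5) (5,3) (5,4) (5,5)

Answer: 26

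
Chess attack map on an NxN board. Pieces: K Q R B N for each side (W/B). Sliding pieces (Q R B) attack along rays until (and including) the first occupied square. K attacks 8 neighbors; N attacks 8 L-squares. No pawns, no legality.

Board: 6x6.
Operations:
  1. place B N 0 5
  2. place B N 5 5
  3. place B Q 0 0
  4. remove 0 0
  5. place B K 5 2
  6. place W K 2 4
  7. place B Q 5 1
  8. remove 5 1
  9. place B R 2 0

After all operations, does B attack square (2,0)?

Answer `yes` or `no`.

Op 1: place BN@(0,5)
Op 2: place BN@(5,5)
Op 3: place BQ@(0,0)
Op 4: remove (0,0)
Op 5: place BK@(5,2)
Op 6: place WK@(2,4)
Op 7: place BQ@(5,1)
Op 8: remove (5,1)
Op 9: place BR@(2,0)
Per-piece attacks for B:
  BN@(0,5): attacks (1,3) (2,4)
  BR@(2,0): attacks (2,1) (2,2) (2,3) (2,4) (3,0) (4,0) (5,0) (1,0) (0,0) [ray(0,1) blocked at (2,4)]
  BK@(5,2): attacks (5,3) (5,1) (4,2) (4,3) (4,1)
  BN@(5,5): attacks (4,3) (3,4)
B attacks (2,0): no

Answer: no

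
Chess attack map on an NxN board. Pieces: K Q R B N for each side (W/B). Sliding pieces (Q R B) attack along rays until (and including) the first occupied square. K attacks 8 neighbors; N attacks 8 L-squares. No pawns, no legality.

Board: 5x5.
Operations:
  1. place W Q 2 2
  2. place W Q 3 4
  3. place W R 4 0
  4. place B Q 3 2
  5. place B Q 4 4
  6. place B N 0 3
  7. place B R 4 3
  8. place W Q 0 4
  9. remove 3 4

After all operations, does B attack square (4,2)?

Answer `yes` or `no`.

Op 1: place WQ@(2,2)
Op 2: place WQ@(3,4)
Op 3: place WR@(4,0)
Op 4: place BQ@(3,2)
Op 5: place BQ@(4,4)
Op 6: place BN@(0,3)
Op 7: place BR@(4,3)
Op 8: place WQ@(0,4)
Op 9: remove (3,4)
Per-piece attacks for B:
  BN@(0,3): attacks (2,4) (1,1) (2,2)
  BQ@(3,2): attacks (3,3) (3,4) (3,1) (3,0) (4,2) (2,2) (4,3) (4,1) (2,3) (1,4) (2,1) (1,0) [ray(-1,0) blocked at (2,2); ray(1,1) blocked at (4,3)]
  BR@(4,3): attacks (4,4) (4,2) (4,1) (4,0) (3,3) (2,3) (1,3) (0,3) [ray(0,1) blocked at (4,4); ray(0,-1) blocked at (4,0); ray(-1,0) blocked at (0,3)]
  BQ@(4,4): attacks (4,3) (3,4) (2,4) (1,4) (0,4) (3,3) (2,2) [ray(0,-1) blocked at (4,3); ray(-1,0) blocked at (0,4); ray(-1,-1) blocked at (2,2)]
B attacks (4,2): yes

Answer: yes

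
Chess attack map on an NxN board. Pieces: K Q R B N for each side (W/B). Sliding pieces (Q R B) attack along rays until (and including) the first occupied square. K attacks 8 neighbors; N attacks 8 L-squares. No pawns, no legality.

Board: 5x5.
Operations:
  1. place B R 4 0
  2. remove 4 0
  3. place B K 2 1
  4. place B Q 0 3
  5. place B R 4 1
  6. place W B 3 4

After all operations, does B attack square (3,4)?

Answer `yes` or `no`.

Answer: no

Derivation:
Op 1: place BR@(4,0)
Op 2: remove (4,0)
Op 3: place BK@(2,1)
Op 4: place BQ@(0,3)
Op 5: place BR@(4,1)
Op 6: place WB@(3,4)
Per-piece attacks for B:
  BQ@(0,3): attacks (0,4) (0,2) (0,1) (0,0) (1,3) (2,3) (3,3) (4,3) (1,4) (1,2) (2,1) [ray(1,-1) blocked at (2,1)]
  BK@(2,1): attacks (2,2) (2,0) (3,1) (1,1) (3,2) (3,0) (1,2) (1,0)
  BR@(4,1): attacks (4,2) (4,3) (4,4) (4,0) (3,1) (2,1) [ray(-1,0) blocked at (2,1)]
B attacks (3,4): no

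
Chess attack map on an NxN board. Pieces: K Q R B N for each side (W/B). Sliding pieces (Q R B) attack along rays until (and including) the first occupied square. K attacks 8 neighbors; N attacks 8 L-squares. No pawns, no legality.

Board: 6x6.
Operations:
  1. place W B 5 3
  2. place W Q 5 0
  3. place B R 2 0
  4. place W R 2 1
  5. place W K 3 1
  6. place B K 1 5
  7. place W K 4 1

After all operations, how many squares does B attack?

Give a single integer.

Answer: 11

Derivation:
Op 1: place WB@(5,3)
Op 2: place WQ@(5,0)
Op 3: place BR@(2,0)
Op 4: place WR@(2,1)
Op 5: place WK@(3,1)
Op 6: place BK@(1,5)
Op 7: place WK@(4,1)
Per-piece attacks for B:
  BK@(1,5): attacks (1,4) (2,5) (0,5) (2,4) (0,4)
  BR@(2,0): attacks (2,1) (3,0) (4,0) (5,0) (1,0) (0,0) [ray(0,1) blocked at (2,1); ray(1,0) blocked at (5,0)]
Union (11 distinct): (0,0) (0,4) (0,5) (1,0) (1,4) (2,1) (2,4) (2,5) (3,0) (4,0) (5,0)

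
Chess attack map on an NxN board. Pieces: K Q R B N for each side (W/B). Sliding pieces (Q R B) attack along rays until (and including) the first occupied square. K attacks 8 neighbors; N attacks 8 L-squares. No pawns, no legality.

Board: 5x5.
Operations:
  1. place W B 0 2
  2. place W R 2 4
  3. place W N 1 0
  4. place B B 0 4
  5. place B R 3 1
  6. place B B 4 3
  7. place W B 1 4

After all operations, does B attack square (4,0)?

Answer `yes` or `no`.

Answer: no

Derivation:
Op 1: place WB@(0,2)
Op 2: place WR@(2,4)
Op 3: place WN@(1,0)
Op 4: place BB@(0,4)
Op 5: place BR@(3,1)
Op 6: place BB@(4,3)
Op 7: place WB@(1,4)
Per-piece attacks for B:
  BB@(0,4): attacks (1,3) (2,2) (3,1) [ray(1,-1) blocked at (3,1)]
  BR@(3,1): attacks (3,2) (3,3) (3,4) (3,0) (4,1) (2,1) (1,1) (0,1)
  BB@(4,3): attacks (3,4) (3,2) (2,1) (1,0) [ray(-1,-1) blocked at (1,0)]
B attacks (4,0): no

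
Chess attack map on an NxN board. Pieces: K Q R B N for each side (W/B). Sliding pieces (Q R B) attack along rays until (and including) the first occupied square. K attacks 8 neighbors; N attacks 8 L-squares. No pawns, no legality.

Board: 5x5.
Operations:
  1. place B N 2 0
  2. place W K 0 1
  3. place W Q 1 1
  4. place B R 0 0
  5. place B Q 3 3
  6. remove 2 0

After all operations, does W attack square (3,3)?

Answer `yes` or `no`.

Op 1: place BN@(2,0)
Op 2: place WK@(0,1)
Op 3: place WQ@(1,1)
Op 4: place BR@(0,0)
Op 5: place BQ@(3,3)
Op 6: remove (2,0)
Per-piece attacks for W:
  WK@(0,1): attacks (0,2) (0,0) (1,1) (1,2) (1,0)
  WQ@(1,1): attacks (1,2) (1,3) (1,4) (1,0) (2,1) (3,1) (4,1) (0,1) (2,2) (3,3) (2,0) (0,2) (0,0) [ray(-1,0) blocked at (0,1); ray(1,1) blocked at (3,3); ray(-1,-1) blocked at (0,0)]
W attacks (3,3): yes

Answer: yes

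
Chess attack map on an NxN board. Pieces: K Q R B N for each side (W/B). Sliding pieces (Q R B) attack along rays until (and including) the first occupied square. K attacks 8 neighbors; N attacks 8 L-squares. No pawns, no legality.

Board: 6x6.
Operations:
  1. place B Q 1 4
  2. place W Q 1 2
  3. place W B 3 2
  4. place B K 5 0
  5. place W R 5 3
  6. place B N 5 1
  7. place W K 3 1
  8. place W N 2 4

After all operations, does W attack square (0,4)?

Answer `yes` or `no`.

Op 1: place BQ@(1,4)
Op 2: place WQ@(1,2)
Op 3: place WB@(3,2)
Op 4: place BK@(5,0)
Op 5: place WR@(5,3)
Op 6: place BN@(5,1)
Op 7: place WK@(3,1)
Op 8: place WN@(2,4)
Per-piece attacks for W:
  WQ@(1,2): attacks (1,3) (1,4) (1,1) (1,0) (2,2) (3,2) (0,2) (2,3) (3,4) (4,5) (2,1) (3,0) (0,3) (0,1) [ray(0,1) blocked at (1,4); ray(1,0) blocked at (3,2)]
  WN@(2,4): attacks (4,5) (0,5) (3,2) (4,3) (1,2) (0,3)
  WK@(3,1): attacks (3,2) (3,0) (4,1) (2,1) (4,2) (4,0) (2,2) (2,0)
  WB@(3,2): attacks (4,3) (5,4) (4,1) (5,0) (2,3) (1,4) (2,1) (1,0) [ray(1,-1) blocked at (5,0); ray(-1,1) blocked at (1,4)]
  WR@(5,3): attacks (5,4) (5,5) (5,2) (5,1) (4,3) (3,3) (2,3) (1,3) (0,3) [ray(0,-1) blocked at (5,1)]
W attacks (0,4): no

Answer: no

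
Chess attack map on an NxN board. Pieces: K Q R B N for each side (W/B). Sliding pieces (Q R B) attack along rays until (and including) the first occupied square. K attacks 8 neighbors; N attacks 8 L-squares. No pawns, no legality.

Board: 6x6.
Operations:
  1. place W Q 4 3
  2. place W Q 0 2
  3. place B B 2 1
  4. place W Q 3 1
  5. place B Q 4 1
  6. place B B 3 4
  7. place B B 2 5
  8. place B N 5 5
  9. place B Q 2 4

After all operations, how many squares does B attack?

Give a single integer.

Op 1: place WQ@(4,3)
Op 2: place WQ@(0,2)
Op 3: place BB@(2,1)
Op 4: place WQ@(3,1)
Op 5: place BQ@(4,1)
Op 6: place BB@(3,4)
Op 7: place BB@(2,5)
Op 8: place BN@(5,5)
Op 9: place BQ@(2,4)
Per-piece attacks for B:
  BB@(2,1): attacks (3,2) (4,3) (3,0) (1,2) (0,3) (1,0) [ray(1,1) blocked at (4,3)]
  BQ@(2,4): attacks (2,5) (2,3) (2,2) (2,1) (3,4) (1,4) (0,4) (3,5) (3,3) (4,2) (5,1) (1,5) (1,3) (0,2) [ray(0,1) blocked at (2,5); ray(0,-1) blocked at (2,1); ray(1,0) blocked at (3,4); ray(-1,-1) blocked at (0,2)]
  BB@(2,5): attacks (3,4) (1,4) (0,3) [ray(1,-1) blocked at (3,4)]
  BB@(3,4): attacks (4,5) (4,3) (2,5) (2,3) (1,2) (0,1) [ray(1,-1) blocked at (4,3); ray(-1,1) blocked at (2,5)]
  BQ@(4,1): attacks (4,2) (4,3) (4,0) (5,1) (3,1) (5,2) (5,0) (3,2) (2,3) (1,4) (0,5) (3,0) [ray(0,1) blocked at (4,3); ray(-1,0) blocked at (3,1)]
  BN@(5,5): attacks (4,3) (3,4)
Union (27 distinct): (0,1) (0,2) (0,3) (0,4) (0,5) (1,0) (1,2) (1,3) (1,4) (1,5) (2,1) (2,2) (2,3) (2,5) (3,0) (3,1) (3,2) (3,3) (3,4) (3,5) (4,0) (4,2) (4,3) (4,5) (5,0) (5,1) (5,2)

Answer: 27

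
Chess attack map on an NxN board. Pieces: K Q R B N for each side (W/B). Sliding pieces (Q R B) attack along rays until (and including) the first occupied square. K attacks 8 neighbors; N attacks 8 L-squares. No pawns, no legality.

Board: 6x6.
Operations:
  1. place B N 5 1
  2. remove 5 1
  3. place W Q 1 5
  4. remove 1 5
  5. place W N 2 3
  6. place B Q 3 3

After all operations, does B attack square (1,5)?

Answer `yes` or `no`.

Answer: yes

Derivation:
Op 1: place BN@(5,1)
Op 2: remove (5,1)
Op 3: place WQ@(1,5)
Op 4: remove (1,5)
Op 5: place WN@(2,3)
Op 6: place BQ@(3,3)
Per-piece attacks for B:
  BQ@(3,3): attacks (3,4) (3,5) (3,2) (3,1) (3,0) (4,3) (5,3) (2,3) (4,4) (5,5) (4,2) (5,1) (2,4) (1,5) (2,2) (1,1) (0,0) [ray(-1,0) blocked at (2,3)]
B attacks (1,5): yes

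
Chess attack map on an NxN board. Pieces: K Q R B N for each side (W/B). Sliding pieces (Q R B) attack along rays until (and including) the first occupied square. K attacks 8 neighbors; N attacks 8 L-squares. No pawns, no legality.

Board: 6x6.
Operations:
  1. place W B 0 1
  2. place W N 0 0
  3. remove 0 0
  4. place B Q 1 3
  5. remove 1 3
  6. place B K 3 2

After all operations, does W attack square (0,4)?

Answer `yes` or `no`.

Answer: no

Derivation:
Op 1: place WB@(0,1)
Op 2: place WN@(0,0)
Op 3: remove (0,0)
Op 4: place BQ@(1,3)
Op 5: remove (1,3)
Op 6: place BK@(3,2)
Per-piece attacks for W:
  WB@(0,1): attacks (1,2) (2,3) (3,4) (4,5) (1,0)
W attacks (0,4): no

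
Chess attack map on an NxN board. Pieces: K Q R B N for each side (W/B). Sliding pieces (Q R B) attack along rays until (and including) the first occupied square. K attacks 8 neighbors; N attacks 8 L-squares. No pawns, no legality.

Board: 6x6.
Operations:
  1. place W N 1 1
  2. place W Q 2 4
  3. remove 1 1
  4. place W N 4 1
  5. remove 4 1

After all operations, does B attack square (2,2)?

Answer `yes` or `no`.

Answer: no

Derivation:
Op 1: place WN@(1,1)
Op 2: place WQ@(2,4)
Op 3: remove (1,1)
Op 4: place WN@(4,1)
Op 5: remove (4,1)
Per-piece attacks for B:
B attacks (2,2): no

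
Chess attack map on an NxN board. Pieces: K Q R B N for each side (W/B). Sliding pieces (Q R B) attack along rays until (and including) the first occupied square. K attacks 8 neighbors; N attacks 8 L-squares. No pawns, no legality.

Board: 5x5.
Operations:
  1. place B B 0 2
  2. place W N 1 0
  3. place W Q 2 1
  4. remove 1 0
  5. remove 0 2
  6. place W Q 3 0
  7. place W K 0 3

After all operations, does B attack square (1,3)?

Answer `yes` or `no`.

Op 1: place BB@(0,2)
Op 2: place WN@(1,0)
Op 3: place WQ@(2,1)
Op 4: remove (1,0)
Op 5: remove (0,2)
Op 6: place WQ@(3,0)
Op 7: place WK@(0,3)
Per-piece attacks for B:
B attacks (1,3): no

Answer: no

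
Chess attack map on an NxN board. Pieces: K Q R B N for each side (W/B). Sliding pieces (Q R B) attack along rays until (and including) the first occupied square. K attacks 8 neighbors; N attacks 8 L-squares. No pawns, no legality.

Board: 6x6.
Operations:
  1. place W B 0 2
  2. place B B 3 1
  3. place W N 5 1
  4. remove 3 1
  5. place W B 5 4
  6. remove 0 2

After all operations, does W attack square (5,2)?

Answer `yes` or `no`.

Op 1: place WB@(0,2)
Op 2: place BB@(3,1)
Op 3: place WN@(5,1)
Op 4: remove (3,1)
Op 5: place WB@(5,4)
Op 6: remove (0,2)
Per-piece attacks for W:
  WN@(5,1): attacks (4,3) (3,2) (3,0)
  WB@(5,4): attacks (4,5) (4,3) (3,2) (2,1) (1,0)
W attacks (5,2): no

Answer: no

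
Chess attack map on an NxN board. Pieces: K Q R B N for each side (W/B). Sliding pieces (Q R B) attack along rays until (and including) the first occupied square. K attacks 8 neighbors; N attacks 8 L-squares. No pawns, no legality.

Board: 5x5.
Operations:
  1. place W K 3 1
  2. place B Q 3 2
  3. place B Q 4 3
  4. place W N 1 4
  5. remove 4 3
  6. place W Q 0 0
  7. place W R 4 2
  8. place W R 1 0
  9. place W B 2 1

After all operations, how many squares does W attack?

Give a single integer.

Op 1: place WK@(3,1)
Op 2: place BQ@(3,2)
Op 3: place BQ@(4,3)
Op 4: place WN@(1,4)
Op 5: remove (4,3)
Op 6: place WQ@(0,0)
Op 7: place WR@(4,2)
Op 8: place WR@(1,0)
Op 9: place WB@(2,1)
Per-piece attacks for W:
  WQ@(0,0): attacks (0,1) (0,2) (0,3) (0,4) (1,0) (1,1) (2,2) (3,3) (4,4) [ray(1,0) blocked at (1,0)]
  WR@(1,0): attacks (1,1) (1,2) (1,3) (1,4) (2,0) (3,0) (4,0) (0,0) [ray(0,1) blocked at (1,4); ray(-1,0) blocked at (0,0)]
  WN@(1,4): attacks (2,2) (3,3) (0,2)
  WB@(2,1): attacks (3,2) (3,0) (1,2) (0,3) (1,0) [ray(1,1) blocked at (3,2); ray(-1,-1) blocked at (1,0)]
  WK@(3,1): attacks (3,2) (3,0) (4,1) (2,1) (4,2) (4,0) (2,2) (2,0)
  WR@(4,2): attacks (4,3) (4,4) (4,1) (4,0) (3,2) [ray(-1,0) blocked at (3,2)]
Union (21 distinct): (0,0) (0,1) (0,2) (0,3) (0,4) (1,0) (1,1) (1,2) (1,3) (1,4) (2,0) (2,1) (2,2) (3,0) (3,2) (3,3) (4,0) (4,1) (4,2) (4,3) (4,4)

Answer: 21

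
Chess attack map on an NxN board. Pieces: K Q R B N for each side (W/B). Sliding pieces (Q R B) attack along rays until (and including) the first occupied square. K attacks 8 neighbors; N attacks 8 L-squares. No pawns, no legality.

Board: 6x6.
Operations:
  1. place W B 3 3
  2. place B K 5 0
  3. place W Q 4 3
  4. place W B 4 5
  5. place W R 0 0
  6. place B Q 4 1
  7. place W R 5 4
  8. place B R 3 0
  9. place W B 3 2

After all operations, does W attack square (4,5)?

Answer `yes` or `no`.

Answer: yes

Derivation:
Op 1: place WB@(3,3)
Op 2: place BK@(5,0)
Op 3: place WQ@(4,3)
Op 4: place WB@(4,5)
Op 5: place WR@(0,0)
Op 6: place BQ@(4,1)
Op 7: place WR@(5,4)
Op 8: place BR@(3,0)
Op 9: place WB@(3,2)
Per-piece attacks for W:
  WR@(0,0): attacks (0,1) (0,2) (0,3) (0,4) (0,5) (1,0) (2,0) (3,0) [ray(1,0) blocked at (3,0)]
  WB@(3,2): attacks (4,3) (4,1) (2,3) (1,4) (0,5) (2,1) (1,0) [ray(1,1) blocked at (4,3); ray(1,-1) blocked at (4,1)]
  WB@(3,3): attacks (4,4) (5,5) (4,2) (5,1) (2,4) (1,5) (2,2) (1,1) (0,0) [ray(-1,-1) blocked at (0,0)]
  WQ@(4,3): attacks (4,4) (4,5) (4,2) (4,1) (5,3) (3,3) (5,4) (5,2) (3,4) (2,5) (3,2) [ray(0,1) blocked at (4,5); ray(0,-1) blocked at (4,1); ray(-1,0) blocked at (3,3); ray(1,1) blocked at (5,4); ray(-1,-1) blocked at (3,2)]
  WB@(4,5): attacks (5,4) (3,4) (2,3) (1,2) (0,1) [ray(1,-1) blocked at (5,4)]
  WR@(5,4): attacks (5,5) (5,3) (5,2) (5,1) (5,0) (4,4) (3,4) (2,4) (1,4) (0,4) [ray(0,-1) blocked at (5,0)]
W attacks (4,5): yes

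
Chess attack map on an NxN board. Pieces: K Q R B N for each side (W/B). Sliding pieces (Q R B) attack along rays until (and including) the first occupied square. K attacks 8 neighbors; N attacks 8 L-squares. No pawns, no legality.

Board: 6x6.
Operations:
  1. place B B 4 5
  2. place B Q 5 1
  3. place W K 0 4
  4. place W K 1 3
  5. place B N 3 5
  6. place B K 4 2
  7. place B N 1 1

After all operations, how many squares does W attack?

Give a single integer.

Op 1: place BB@(4,5)
Op 2: place BQ@(5,1)
Op 3: place WK@(0,4)
Op 4: place WK@(1,3)
Op 5: place BN@(3,5)
Op 6: place BK@(4,2)
Op 7: place BN@(1,1)
Per-piece attacks for W:
  WK@(0,4): attacks (0,5) (0,3) (1,4) (1,5) (1,3)
  WK@(1,3): attacks (1,4) (1,2) (2,3) (0,3) (2,4) (2,2) (0,4) (0,2)
Union (11 distinct): (0,2) (0,3) (0,4) (0,5) (1,2) (1,3) (1,4) (1,5) (2,2) (2,3) (2,4)

Answer: 11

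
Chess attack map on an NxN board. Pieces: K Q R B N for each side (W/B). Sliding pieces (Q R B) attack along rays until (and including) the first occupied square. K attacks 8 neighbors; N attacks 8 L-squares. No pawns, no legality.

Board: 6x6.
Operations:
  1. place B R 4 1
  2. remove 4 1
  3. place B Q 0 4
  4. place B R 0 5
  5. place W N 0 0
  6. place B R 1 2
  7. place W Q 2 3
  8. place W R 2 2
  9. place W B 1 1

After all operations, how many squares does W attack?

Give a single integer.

Answer: 23

Derivation:
Op 1: place BR@(4,1)
Op 2: remove (4,1)
Op 3: place BQ@(0,4)
Op 4: place BR@(0,5)
Op 5: place WN@(0,0)
Op 6: place BR@(1,2)
Op 7: place WQ@(2,3)
Op 8: place WR@(2,2)
Op 9: place WB@(1,1)
Per-piece attacks for W:
  WN@(0,0): attacks (1,2) (2,1)
  WB@(1,1): attacks (2,2) (2,0) (0,2) (0,0) [ray(1,1) blocked at (2,2); ray(-1,-1) blocked at (0,0)]
  WR@(2,2): attacks (2,3) (2,1) (2,0) (3,2) (4,2) (5,2) (1,2) [ray(0,1) blocked at (2,3); ray(-1,0) blocked at (1,2)]
  WQ@(2,3): attacks (2,4) (2,5) (2,2) (3,3) (4,3) (5,3) (1,3) (0,3) (3,4) (4,5) (3,2) (4,1) (5,0) (1,4) (0,5) (1,2) [ray(0,-1) blocked at (2,2); ray(-1,1) blocked at (0,5); ray(-1,-1) blocked at (1,2)]
Union (23 distinct): (0,0) (0,2) (0,3) (0,5) (1,2) (1,3) (1,4) (2,0) (2,1) (2,2) (2,3) (2,4) (2,5) (3,2) (3,3) (3,4) (4,1) (4,2) (4,3) (4,5) (5,0) (5,2) (5,3)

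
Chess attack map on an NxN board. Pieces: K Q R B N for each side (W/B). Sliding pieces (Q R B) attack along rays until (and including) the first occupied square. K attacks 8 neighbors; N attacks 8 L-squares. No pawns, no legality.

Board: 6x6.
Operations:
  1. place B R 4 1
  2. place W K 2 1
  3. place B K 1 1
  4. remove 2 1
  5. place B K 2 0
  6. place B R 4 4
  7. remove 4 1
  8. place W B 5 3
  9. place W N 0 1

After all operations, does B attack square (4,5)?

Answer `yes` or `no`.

Answer: yes

Derivation:
Op 1: place BR@(4,1)
Op 2: place WK@(2,1)
Op 3: place BK@(1,1)
Op 4: remove (2,1)
Op 5: place BK@(2,0)
Op 6: place BR@(4,4)
Op 7: remove (4,1)
Op 8: place WB@(5,3)
Op 9: place WN@(0,1)
Per-piece attacks for B:
  BK@(1,1): attacks (1,2) (1,0) (2,1) (0,1) (2,2) (2,0) (0,2) (0,0)
  BK@(2,0): attacks (2,1) (3,0) (1,0) (3,1) (1,1)
  BR@(4,4): attacks (4,5) (4,3) (4,2) (4,1) (4,0) (5,4) (3,4) (2,4) (1,4) (0,4)
B attacks (4,5): yes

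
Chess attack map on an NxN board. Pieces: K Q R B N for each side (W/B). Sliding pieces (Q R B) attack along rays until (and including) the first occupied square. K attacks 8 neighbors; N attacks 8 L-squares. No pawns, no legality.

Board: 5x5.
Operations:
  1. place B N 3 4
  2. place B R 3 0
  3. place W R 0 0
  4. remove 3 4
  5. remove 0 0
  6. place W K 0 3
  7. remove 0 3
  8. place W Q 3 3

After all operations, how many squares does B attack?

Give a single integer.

Answer: 7

Derivation:
Op 1: place BN@(3,4)
Op 2: place BR@(3,0)
Op 3: place WR@(0,0)
Op 4: remove (3,4)
Op 5: remove (0,0)
Op 6: place WK@(0,3)
Op 7: remove (0,3)
Op 8: place WQ@(3,3)
Per-piece attacks for B:
  BR@(3,0): attacks (3,1) (3,2) (3,3) (4,0) (2,0) (1,0) (0,0) [ray(0,1) blocked at (3,3)]
Union (7 distinct): (0,0) (1,0) (2,0) (3,1) (3,2) (3,3) (4,0)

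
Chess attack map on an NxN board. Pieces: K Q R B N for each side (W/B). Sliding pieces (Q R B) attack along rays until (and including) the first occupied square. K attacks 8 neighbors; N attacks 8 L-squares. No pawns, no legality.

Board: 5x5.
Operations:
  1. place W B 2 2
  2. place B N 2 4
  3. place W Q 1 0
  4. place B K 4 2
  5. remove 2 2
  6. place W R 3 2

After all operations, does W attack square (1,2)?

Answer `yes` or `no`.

Answer: yes

Derivation:
Op 1: place WB@(2,2)
Op 2: place BN@(2,4)
Op 3: place WQ@(1,0)
Op 4: place BK@(4,2)
Op 5: remove (2,2)
Op 6: place WR@(3,2)
Per-piece attacks for W:
  WQ@(1,0): attacks (1,1) (1,2) (1,3) (1,4) (2,0) (3,0) (4,0) (0,0) (2,1) (3,2) (0,1) [ray(1,1) blocked at (3,2)]
  WR@(3,2): attacks (3,3) (3,4) (3,1) (3,0) (4,2) (2,2) (1,2) (0,2) [ray(1,0) blocked at (4,2)]
W attacks (1,2): yes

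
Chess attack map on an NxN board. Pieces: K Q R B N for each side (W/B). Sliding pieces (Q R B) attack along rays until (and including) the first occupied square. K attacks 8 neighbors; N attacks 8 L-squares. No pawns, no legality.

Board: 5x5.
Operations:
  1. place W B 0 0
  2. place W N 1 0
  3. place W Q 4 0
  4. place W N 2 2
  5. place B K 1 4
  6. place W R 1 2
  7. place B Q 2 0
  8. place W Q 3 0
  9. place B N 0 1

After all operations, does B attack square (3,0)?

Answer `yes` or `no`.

Op 1: place WB@(0,0)
Op 2: place WN@(1,0)
Op 3: place WQ@(4,0)
Op 4: place WN@(2,2)
Op 5: place BK@(1,4)
Op 6: place WR@(1,2)
Op 7: place BQ@(2,0)
Op 8: place WQ@(3,0)
Op 9: place BN@(0,1)
Per-piece attacks for B:
  BN@(0,1): attacks (1,3) (2,2) (2,0)
  BK@(1,4): attacks (1,3) (2,4) (0,4) (2,3) (0,3)
  BQ@(2,0): attacks (2,1) (2,2) (3,0) (1,0) (3,1) (4,2) (1,1) (0,2) [ray(0,1) blocked at (2,2); ray(1,0) blocked at (3,0); ray(-1,0) blocked at (1,0)]
B attacks (3,0): yes

Answer: yes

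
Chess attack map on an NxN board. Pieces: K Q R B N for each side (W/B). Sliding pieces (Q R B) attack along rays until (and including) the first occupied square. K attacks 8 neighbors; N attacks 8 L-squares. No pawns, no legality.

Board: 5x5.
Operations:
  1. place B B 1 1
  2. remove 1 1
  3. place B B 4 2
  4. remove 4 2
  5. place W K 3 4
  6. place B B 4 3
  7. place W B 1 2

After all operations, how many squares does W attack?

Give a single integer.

Op 1: place BB@(1,1)
Op 2: remove (1,1)
Op 3: place BB@(4,2)
Op 4: remove (4,2)
Op 5: place WK@(3,4)
Op 6: place BB@(4,3)
Op 7: place WB@(1,2)
Per-piece attacks for W:
  WB@(1,2): attacks (2,3) (3,4) (2,1) (3,0) (0,3) (0,1) [ray(1,1) blocked at (3,4)]
  WK@(3,4): attacks (3,3) (4,4) (2,4) (4,3) (2,3)
Union (10 distinct): (0,1) (0,3) (2,1) (2,3) (2,4) (3,0) (3,3) (3,4) (4,3) (4,4)

Answer: 10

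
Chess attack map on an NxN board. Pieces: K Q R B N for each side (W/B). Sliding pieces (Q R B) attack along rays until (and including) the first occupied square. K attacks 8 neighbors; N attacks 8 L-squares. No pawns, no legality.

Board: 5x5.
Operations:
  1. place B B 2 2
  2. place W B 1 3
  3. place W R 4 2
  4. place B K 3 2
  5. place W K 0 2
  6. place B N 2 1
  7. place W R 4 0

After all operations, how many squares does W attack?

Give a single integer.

Op 1: place BB@(2,2)
Op 2: place WB@(1,3)
Op 3: place WR@(4,2)
Op 4: place BK@(3,2)
Op 5: place WK@(0,2)
Op 6: place BN@(2,1)
Op 7: place WR@(4,0)
Per-piece attacks for W:
  WK@(0,2): attacks (0,3) (0,1) (1,2) (1,3) (1,1)
  WB@(1,3): attacks (2,4) (2,2) (0,4) (0,2) [ray(1,-1) blocked at (2,2); ray(-1,-1) blocked at (0,2)]
  WR@(4,0): attacks (4,1) (4,2) (3,0) (2,0) (1,0) (0,0) [ray(0,1) blocked at (4,2)]
  WR@(4,2): attacks (4,3) (4,4) (4,1) (4,0) (3,2) [ray(0,-1) blocked at (4,0); ray(-1,0) blocked at (3,2)]
Union (19 distinct): (0,0) (0,1) (0,2) (0,3) (0,4) (1,0) (1,1) (1,2) (1,3) (2,0) (2,2) (2,4) (3,0) (3,2) (4,0) (4,1) (4,2) (4,3) (4,4)

Answer: 19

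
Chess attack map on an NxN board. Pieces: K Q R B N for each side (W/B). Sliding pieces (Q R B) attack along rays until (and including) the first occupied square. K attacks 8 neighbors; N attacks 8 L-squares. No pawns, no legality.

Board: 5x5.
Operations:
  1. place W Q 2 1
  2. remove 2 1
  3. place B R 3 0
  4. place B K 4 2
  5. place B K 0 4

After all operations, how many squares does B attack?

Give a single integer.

Op 1: place WQ@(2,1)
Op 2: remove (2,1)
Op 3: place BR@(3,0)
Op 4: place BK@(4,2)
Op 5: place BK@(0,4)
Per-piece attacks for B:
  BK@(0,4): attacks (0,3) (1,4) (1,3)
  BR@(3,0): attacks (3,1) (3,2) (3,3) (3,4) (4,0) (2,0) (1,0) (0,0)
  BK@(4,2): attacks (4,3) (4,1) (3,2) (3,3) (3,1)
Union (13 distinct): (0,0) (0,3) (1,0) (1,3) (1,4) (2,0) (3,1) (3,2) (3,3) (3,4) (4,0) (4,1) (4,3)

Answer: 13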